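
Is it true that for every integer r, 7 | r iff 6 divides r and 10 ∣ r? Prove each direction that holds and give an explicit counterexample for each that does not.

Forward direction. This fails: take r = 7. Certainly 7 ∣ 7, but 6 ∤ 7.

Converse. This fails: take r = 30. Both 6 ∣ 30 and 10 ∣ 30, yet 30 is not a multiple of 7 (since 30 = 4·7 + 2), so 7 ∤ 30.

Neither direction holds.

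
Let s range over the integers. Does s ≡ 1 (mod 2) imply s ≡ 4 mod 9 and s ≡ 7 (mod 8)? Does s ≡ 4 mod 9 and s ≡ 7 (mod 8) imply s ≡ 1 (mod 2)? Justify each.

[⇐] If s ≡ 4 (mod 9) and s ≡ 7 (mod 8), then by the Chinese remainder theorem s ≡ 31 (mod 72). Since 31 ≡ 1 (mod 2) and 2 ∣ 72, we get s ≡ 1 (mod 2).

[⇒] This fails: s = 1 gives 1 ≡ 1 (mod 2) but 1 ≡ 1 (mod 9), so the conjunction on the right does not hold.

(⇒) fails; (⇐) holds.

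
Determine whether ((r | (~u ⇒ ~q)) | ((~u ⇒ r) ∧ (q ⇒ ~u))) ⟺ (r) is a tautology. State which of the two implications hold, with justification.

(⇒) fails; (⇐) holds.

(⟹) This fails. Under u = F, q = F, r = F, the left side is true but the right side is false.

(⟸) Assume the antecedent. If u is true, the consequent reduces to true regardless of the other variables. If u is false, the antecedent forces (u = F, q = F, r = T) or (u = F, q = T, r = T), and the consequent holds there. Either way the consequent holds.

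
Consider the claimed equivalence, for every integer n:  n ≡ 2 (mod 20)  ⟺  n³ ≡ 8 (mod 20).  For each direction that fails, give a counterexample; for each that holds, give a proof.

Forward direction. Suppose n ≡ 2 (mod 20). Write n = 20j + 2. Then (20j + 2)³ = 8000j³ + 2400j² + 240j + 8 = 20(400j³ + 120j² + 12j) + 8, so n³ ≡ 8 (mod 20).

Converse. This fails: take n = 12. Then 12³ = 1728 ≡ 8 (mod 20), yet 12 ≡ 12 (mod 20), not 2.

Only the forward direction holds.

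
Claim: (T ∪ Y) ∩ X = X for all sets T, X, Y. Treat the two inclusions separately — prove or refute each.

Only the forward inclusion holds.

(⟹) Let x ∈ (T ∪ Y) ∩ X. Then either x ∈ T ∩ X and x ∉ Y; or x ∈ X ∩ Y and x ∉ T; or x ∈ T ∩ X ∩ Y. In each case x ∈ X, so (T ∪ Y) ∩ X ⊆ X.

(⟸) This inclusion fails. Take T = ∅, X = {1}, Y = ∅; then 1 ∈ X but 1 ∉ (T ∪ Y) ∩ X.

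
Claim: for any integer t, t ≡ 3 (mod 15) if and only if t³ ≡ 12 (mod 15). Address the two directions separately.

Both implications hold.

[⇒] Suppose t ≡ 3 (mod 15). Write t = 15j + 3. Then (15j + 3)³ = 3375j³ + 2025j² + 405j + 27 = 15(225j³ + 135j² + 27j + 1) + 12, so t³ ≡ 12 (mod 15).

[⇐] Conversely, suppose t³ ≡ 12 (mod 15). The only residue r in {0, …, 14} with r³ ≡ 12 (mod 15) is r = 3, so t ≡ 3 (mod 15).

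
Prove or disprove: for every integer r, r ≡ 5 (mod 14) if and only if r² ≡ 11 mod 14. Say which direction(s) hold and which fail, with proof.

(⇒) holds; (⇐) fails.

[⇒] Suppose r ≡ 5 (mod 14). Write r = 14j + 5. Then (14j + 5)² = 196j² + 140j + 25 = 14(14j² + 10j + 1) + 11, so r² ≡ 11 (mod 14).

[⇐] This fails: take r = 9. Then 9² = 81 ≡ 11 (mod 14), yet 9 ≡ 9 (mod 14), not 5.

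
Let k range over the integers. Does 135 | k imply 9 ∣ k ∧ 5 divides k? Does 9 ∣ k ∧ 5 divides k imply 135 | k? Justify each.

Not equivalent: only (⇒) holds.

Converse. This fails: take k = 45. Both 9 ∣ 45 and 5 ∣ 45, yet 45 is not a multiple of 135 (since 45 = 0·135 + 45), so 135 ∤ 45.

Forward direction. If 135 ∣ k, write k = 135q. Since 135 = 15·9, k = 9·(15q), so 9 ∣ k; and since 135 = 27·5, k = 5·(27q), so 5 ∣ k.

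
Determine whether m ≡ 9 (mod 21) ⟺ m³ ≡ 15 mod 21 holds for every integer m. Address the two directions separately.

Only the forward direction holds.

(⟹) Suppose m ≡ 9 (mod 21). Write m = 21j + 9. Then (21j + 9)³ = 9261j³ + 11907j² + 5103j + 729 = 21(441j³ + 567j² + 243j + 34) + 15, so m³ ≡ 15 (mod 21).

(⟸) This fails: take m = 15. Then 15³ = 3375 ≡ 15 (mod 21), yet 15 ≡ 15 (mod 21), not 9.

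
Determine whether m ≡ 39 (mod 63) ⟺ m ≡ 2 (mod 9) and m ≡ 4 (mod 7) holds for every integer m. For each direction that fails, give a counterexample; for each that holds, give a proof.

(⟹) This fails: m = 39 gives 39 ≡ 39 (mod 63) but 39 ≡ 3 (mod 9), so the conjunction on the right does not hold.

(⟸) This fails: m = 11 satisfies both congruences on the right (11 ≡ 2 mod 9 and 11 ≡ 4 mod 7) yet 11 ≡ 11 (mod 63), not 39.

(⇒) fails and (⇐) fails.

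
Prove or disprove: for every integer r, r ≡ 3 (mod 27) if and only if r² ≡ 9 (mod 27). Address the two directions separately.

(⟹) Suppose r ≡ 3 (mod 27). Write r = 27j + 3. Then (27j + 3)² = 729j² + 162j + 9 = 27(27j² + 6j) + 9, so r² ≡ 9 (mod 27).

(⟸) This fails: take r = 6. Then 6² = 36 ≡ 9 (mod 27), yet 6 ≡ 6 (mod 27), not 3.

Not equivalent: only (⇒) holds.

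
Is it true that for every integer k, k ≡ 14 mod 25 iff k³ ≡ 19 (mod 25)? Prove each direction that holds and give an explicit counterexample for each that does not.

The biconditional holds.

(→) Suppose k ≡ 14 mod 25. Write k = 25j + 14. Then (25j + 14)³ = 15625j³ + 26250j² + 14700j + 2744 = 25(625j³ + 1050j² + 588j + 109) + 19, so k³ ≡ 19 (mod 25).

(←) Conversely, suppose k³ ≡ 19 (mod 25). The only residue r in {0, …, 24} with r³ ≡ 19 (mod 25) is r = 14, so k ≡ 14 (mod 25).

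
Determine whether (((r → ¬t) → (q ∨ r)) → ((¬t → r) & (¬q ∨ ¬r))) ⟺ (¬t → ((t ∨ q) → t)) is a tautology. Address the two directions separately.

(⟹) Assume the antecedent. If t is true, ¬t → ((t ∨ q) → t) reduces to true regardless of the other variables. If t is false, the antecedent forces (t = F, r = F, q = F) or (t = F, r = T, q = F), and ¬t → ((t ∨ q) → t) holds there. Either way ¬t → ((t ∨ q) → t) holds.

(⟸) This fails. Under t = T, r = T, q = T, the left side is false but the right side is true.

(⇒) holds; (⇐) fails.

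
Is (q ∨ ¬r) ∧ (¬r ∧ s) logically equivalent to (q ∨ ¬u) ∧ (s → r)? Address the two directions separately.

(⇒) fails and (⇐) fails.

(⟹) This fails. Under q = F, r = F, u = F, s = T, the left side is true but the right side is false.

(⟸) This fails. Under q = F, r = F, u = F, s = F, the left side is false but the right side is true.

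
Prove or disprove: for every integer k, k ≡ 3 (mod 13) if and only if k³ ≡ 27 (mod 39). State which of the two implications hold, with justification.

(⇒) This fails: take k = 16. Then 16 ≡ 3 (mod 13), but 16³ = 4096 ≡ 1 (mod 39), not 27.

(⇐) This fails: take k = 9. Then 9³ = 729 ≡ 27 (mod 39), yet 9 ≡ 9 (mod 13), not 3.

Both directions fail.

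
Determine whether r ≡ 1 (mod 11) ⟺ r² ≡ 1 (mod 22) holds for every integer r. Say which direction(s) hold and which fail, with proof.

Forward direction. This fails: take r = 12. Then 12 ≡ 1 (mod 11), but 12² = 144 ≡ 12 (mod 22), not 1.

Converse. This fails: take r = 21. Then 21² = 441 ≡ 1 (mod 22), yet 21 ≡ 10 (mod 11), not 1.

Neither implication holds.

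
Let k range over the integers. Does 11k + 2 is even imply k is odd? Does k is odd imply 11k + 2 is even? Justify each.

Both directions fail.

(→) This fails: k = 0 gives 11k + 2 = 2, which is even, but 0 is even, not odd.

(←) This also fails: k = 1 is odd, but 11k + 2 = 13 is odd, not even.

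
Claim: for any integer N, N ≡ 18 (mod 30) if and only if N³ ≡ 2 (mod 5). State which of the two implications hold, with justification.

The forward direction holds; the converse fails.

(⟹) Suppose N ≡ 18 (mod 30). Then N³ ≡ 18³ = 5832 (mod 30), and since 5 ∣ 30, also N³ ≡ 2 (mod 5).

(⟸) This fails: take N = 3. Then 3³ = 27 ≡ 2 (mod 5), yet 3 ≡ 3 (mod 30), not 18.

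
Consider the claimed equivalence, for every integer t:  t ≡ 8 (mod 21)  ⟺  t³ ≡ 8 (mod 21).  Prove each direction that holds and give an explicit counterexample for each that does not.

Not equivalent: only (⇒) holds.

(←) This fails: take t = 2. Then 2³ = 8 ≡ 8 (mod 21), yet 2 ≡ 2 (mod 21), not 8.

(→) Suppose t ≡ 8 (mod 21). Write t = 21j + 8. Then (21j + 8)³ = 9261j³ + 10584j² + 4032j + 512 = 21(441j³ + 504j² + 192j + 24) + 8, so t³ ≡ 8 (mod 21).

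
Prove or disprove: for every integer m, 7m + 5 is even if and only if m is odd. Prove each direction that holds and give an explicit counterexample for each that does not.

(⟹) Suppose 7m + 5 is even. Since 7 is odd, 7m and m have the same parity, so 7m + 5 ≡ m + 5 (mod 2). As 5 is odd, 7m + 5 is even exactly when m is odd. Thus m is odd.

(⟸) Conversely, suppose m is odd; write m = 2j + 1. Then 7m + 5 = 7·(2j + 1) + 5 = 2·7j + 12, which is even.

Both directions hold; the statement is true.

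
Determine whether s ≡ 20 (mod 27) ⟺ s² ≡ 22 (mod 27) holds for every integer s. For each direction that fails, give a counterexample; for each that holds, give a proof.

(←) This fails: take s = 7. Then 7² = 49 ≡ 22 (mod 27), yet 7 ≡ 7 (mod 27), not 20.

(→) Suppose s ≡ 20 (mod 27). Write s = 27j + 20. Then (27j + 20)² = 729j² + 1080j + 400 = 27(27j² + 40j + 14) + 22, so s² ≡ 22 (mod 27).

Not equivalent: only (⇒) holds.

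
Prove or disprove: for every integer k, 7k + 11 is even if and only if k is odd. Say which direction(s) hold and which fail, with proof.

Forward direction. Suppose 7k + 11 is even. Since 7 is odd, 7k and k have the same parity, so 7k + 11 ≡ k + 11 (mod 2). As 11 is odd, 7k + 11 is even exactly when k is odd. Thus k is odd.

Converse. Suppose k is odd; write k = 2j + 1. Then 7k + 11 = 7·(2j + 1) + 11 = 2·7j + 18, which is even.

Both directions hold.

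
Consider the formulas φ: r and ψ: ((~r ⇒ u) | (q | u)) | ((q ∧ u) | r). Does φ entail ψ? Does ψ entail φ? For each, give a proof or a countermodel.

(⟹) Assume the antecedent. If r is true, the consequent reduces to true regardless of the other variables. If r is false, the antecedent cannot hold. Either way the consequent holds.

(⟸) This fails. Under r = F, q = T, u = F, the left side is false but the right side is true.

Not equivalent: only (⇒) holds.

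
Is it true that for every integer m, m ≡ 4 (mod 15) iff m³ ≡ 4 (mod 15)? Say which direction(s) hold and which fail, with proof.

[⇒] Suppose m ≡ 4 (mod 15). Write m = 15j + 4. Then (15j + 4)³ = 3375j³ + 2700j² + 720j + 64 = 15(225j³ + 180j² + 48j + 4) + 4, so m³ ≡ 4 (mod 15).

[⇐] Conversely, suppose m³ ≡ 4 (mod 15). The only residue r in {0, …, 14} with r³ ≡ 4 (mod 15) is r = 4, so m ≡ 4 (mod 15).

Equivalent; both directions hold.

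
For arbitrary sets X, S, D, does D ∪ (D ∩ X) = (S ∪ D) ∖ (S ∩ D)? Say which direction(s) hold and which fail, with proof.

Neither inclusion holds.

(⟹) This inclusion fails. Take X = ∅, S = {1}, D = {1}; then 1 ∈ D ∪ (D ∩ X) but 1 ∉ (S ∪ D) ∖ (S ∩ D).

(⟸) This inclusion fails. Take X = ∅, S = {1}, D = ∅; then 1 ∈ (S ∪ D) ∖ (S ∩ D) but 1 ∉ D ∪ (D ∩ X).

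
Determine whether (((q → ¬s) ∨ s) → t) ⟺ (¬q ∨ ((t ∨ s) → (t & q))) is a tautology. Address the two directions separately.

Only the forward direction holds.

(→) Assume the antecedent. If s is true, the antecedent forces (s = T, q = F, t = T) or (s = T, q = T, t = T), and ¬q ∨ ((t ∨ s) → (t & q)) holds there. If s is false, ¬q ∨ ((t ∨ s) → (t & q)) reduces to true regardless of the other variables. Either way ¬q ∨ ((t ∨ s) → (t & q)) holds.

(←) This fails. Under s = F, q = F, t = F, the left side is false but the right side is true.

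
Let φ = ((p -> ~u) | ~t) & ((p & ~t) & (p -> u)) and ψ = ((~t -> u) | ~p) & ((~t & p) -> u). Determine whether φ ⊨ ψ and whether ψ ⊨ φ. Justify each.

Not equivalent: only (⇒) holds.

Forward direction. Assume the antecedent. If u is true, the consequent reduces to true regardless of the other variables. If u is false, the antecedent cannot hold. Either way the consequent holds.

Converse. This fails. Under u = F, p = F, t = F, the left side is false but the right side is true.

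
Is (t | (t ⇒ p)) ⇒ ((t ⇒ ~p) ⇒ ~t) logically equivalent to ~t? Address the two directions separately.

Forward direction. This fails. Under p = T, t = T, the left side is true but the right side is false.

Converse. Assume the antecedent. If p is true, the consequent reduces to true regardless of the other variables. If p is false, the antecedent forces (p = F, t = F), and the consequent holds there. Either way the consequent holds.

Only the reverse direction holds.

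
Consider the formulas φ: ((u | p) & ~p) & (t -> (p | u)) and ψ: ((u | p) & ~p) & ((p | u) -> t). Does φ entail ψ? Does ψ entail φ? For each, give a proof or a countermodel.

(⇒) This fails. Under p = F, u = T, t = F, the left side is true but the right side is false.

(⇐) Assume the antecedent. If p is true, the antecedent cannot hold. If p is false, the antecedent forces (p = F, u = T, t = T), and the consequent holds there. Either way the consequent holds.

Not equivalent: only (⇐) holds.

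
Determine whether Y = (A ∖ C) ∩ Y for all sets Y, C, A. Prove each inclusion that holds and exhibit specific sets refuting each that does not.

(⊆) fails; (⊇) holds.

(⟸) Let x ∈ (A ∖ C) ∩ Y. Then x ∈ Y ∩ A and x ∉ C, from which x ∈ Y.

(⟹) This inclusion fails. Take Y = {1}, C = ∅, A = ∅; then 1 ∈ Y but 1 ∉ (A ∖ C) ∩ Y.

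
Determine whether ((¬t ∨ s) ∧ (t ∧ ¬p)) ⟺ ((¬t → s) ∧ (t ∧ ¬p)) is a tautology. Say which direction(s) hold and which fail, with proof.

Not equivalent: only (⇒) holds.

Forward direction. Assume the antecedent. If s is true, the antecedent forces (s = T, t = T, p = F), and (¬t → s) ∧ (t ∧ ¬p) holds there. If s is false, the antecedent cannot hold. Either way (¬t → s) ∧ (t ∧ ¬p) holds.

Converse. This fails. Under s = F, t = T, p = F, the left side is false but the right side is true.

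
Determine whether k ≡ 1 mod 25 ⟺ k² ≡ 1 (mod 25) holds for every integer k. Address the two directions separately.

Forward direction. Suppose k ≡ 1 mod 25. Write k = 25j + 1. Then (25j + 1)² = 625j² + 50j + 1 = 25(25j² + 2j) + 1, so k² ≡ 1 (mod 25).

Converse. This fails: take k = 24. Then 24² = 576 ≡ 1 (mod 25), yet 24 ≡ 24 (mod 25), not 1.

Only the forward implication holds.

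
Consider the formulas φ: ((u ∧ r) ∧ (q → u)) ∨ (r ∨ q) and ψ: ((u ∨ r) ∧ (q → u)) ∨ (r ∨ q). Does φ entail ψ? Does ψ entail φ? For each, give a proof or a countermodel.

(⟹) Assume the antecedent. If r is true, ((u ∨ r) ∧ (q → u)) ∨ (r ∨ q) reduces to true regardless of the other variables. If r is false, the antecedent forces (r = F, u = F, q = T) or (r = F, u = T, q = T), and ((u ∨ r) ∧ (q → u)) ∨ (r ∨ q) holds there. Either way ((u ∨ r) ∧ (q → u)) ∨ (r ∨ q) holds.

(⟸) This fails. Under r = F, u = T, q = F, the left side is false but the right side is true.

Not equivalent: only (⇒) holds.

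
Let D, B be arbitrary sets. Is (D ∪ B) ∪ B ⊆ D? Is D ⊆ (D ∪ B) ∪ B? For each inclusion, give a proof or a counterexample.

The sets are not equal: only the reverse inclusion holds.

(⟹) This inclusion fails. Take D = ∅, B = {1}; then 1 ∈ (D ∪ B) ∪ B but 1 ∉ D.

(⟸) Let x ∈ D. Then either x ∈ D and x ∉ B; or x ∈ D ∩ B. In each case x ∈ (D ∪ B) ∪ B, so D ⊆ (D ∪ B) ∪ B.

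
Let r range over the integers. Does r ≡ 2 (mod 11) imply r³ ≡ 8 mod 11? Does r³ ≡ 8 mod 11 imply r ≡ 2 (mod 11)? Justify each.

Both directions hold; the statement is true.

(⟹) Suppose r ≡ 2 (mod 11). Write r = 11j + 2. Then (11j + 2)³ = 1331j³ + 726j² + 132j + 8 = 11(121j³ + 66j² + 12j) + 8, so r³ ≡ 8 (mod 11).

(⟸) For the converse, argue contrapositively. If r ≢ 2 (mod 11), then r is congruent to one of 0, 1, 3, 4, 5, 6, 7, 8, 9, 10 modulo 11, and these give r³ ≡ 0, 1, 5, 9, 4, 7, 2, 6, 3, 10 respectively — never 8.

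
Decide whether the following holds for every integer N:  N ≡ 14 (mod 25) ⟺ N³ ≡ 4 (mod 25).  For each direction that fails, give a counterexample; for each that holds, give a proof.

Neither direction holds.

(⟹) This fails: take N = 14. Then 14 ≡ 14 (mod 25), but 14³ = 2744 ≡ 19 (mod 25), not 4.

(⟸) This fails: take N = 9. Then 9³ = 729 ≡ 4 (mod 25), yet 9 ≡ 9 (mod 25), not 14.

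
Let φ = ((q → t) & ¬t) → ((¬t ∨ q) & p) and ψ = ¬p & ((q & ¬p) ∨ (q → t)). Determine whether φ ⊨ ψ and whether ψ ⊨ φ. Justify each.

[⇒] This fails. Under t = F, p = T, q = F, the left side is true but the right side is false.

[⇐] This fails. Under t = F, p = F, q = F, the left side is false but the right side is true.

Neither implication holds.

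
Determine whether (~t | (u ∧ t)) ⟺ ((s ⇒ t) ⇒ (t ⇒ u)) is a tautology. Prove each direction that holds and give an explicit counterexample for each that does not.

(⟹) Assume the antecedent. If u is true, (s ⇒ t) ⇒ (t ⇒ u) reduces to true regardless of the other variables. If u is false, the antecedent forces (u = F, s = F, t = F) or (u = F, s = T, t = F), and (s ⇒ t) ⇒ (t ⇒ u) holds there. Either way (s ⇒ t) ⇒ (t ⇒ u) holds.

(⟸) Assume the antecedent. If u is true, ~t | (u ∧ t) reduces to true regardless of the other variables. If u is false, the antecedent forces (u = F, s = F, t = F) or (u = F, s = T, t = F), and ~t | (u ∧ t) holds there. Either way ~t | (u ∧ t) holds.

Both directions hold.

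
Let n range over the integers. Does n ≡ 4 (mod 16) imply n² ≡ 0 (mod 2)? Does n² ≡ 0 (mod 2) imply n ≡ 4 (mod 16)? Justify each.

(⟹) Suppose n ≡ 4 (mod 16). Then n² ≡ 4² = 16 (mod 16), and since 2 ∣ 16, also n² ≡ 0 (mod 2).

(⟸) This fails: take n = 0. Then 0² = 0 ≡ 0 (mod 2), yet 0 ≡ 0 (mod 16), not 4.

Only the forward implication holds.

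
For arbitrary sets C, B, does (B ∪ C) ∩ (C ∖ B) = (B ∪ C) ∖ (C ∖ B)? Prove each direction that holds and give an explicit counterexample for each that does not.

(⊆) This inclusion fails. Take C = {1}, B = ∅; then 1 ∈ (B ∪ C) ∩ (C ∖ B) but 1 ∉ (B ∪ C) ∖ (C ∖ B).

(⊇) This inclusion fails. Take C = ∅, B = {1}; then 1 ∈ (B ∪ C) ∖ (C ∖ B) but 1 ∉ (B ∪ C) ∩ (C ∖ B).

(⊆) fails and (⊇) fails.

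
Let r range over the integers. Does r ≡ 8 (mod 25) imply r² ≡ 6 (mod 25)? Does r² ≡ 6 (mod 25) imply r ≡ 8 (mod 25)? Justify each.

Both directions fail.

(⇒) This fails: take r = 8. Then 8 ≡ 8 (mod 25), but 8² = 64 ≡ 14 (mod 25), not 6.

(⇐) This fails: take r = 9. Then 9² = 81 ≡ 6 (mod 25), yet 9 ≡ 9 (mod 25), not 8.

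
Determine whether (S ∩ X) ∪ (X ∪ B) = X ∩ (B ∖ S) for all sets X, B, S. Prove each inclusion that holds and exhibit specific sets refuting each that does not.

Forward inclusion. This inclusion fails. Take X = {1}, B = ∅, S = ∅; then 1 ∈ (S ∩ X) ∪ (X ∪ B) but 1 ∉ X ∩ (B ∖ S).

Reverse inclusion. Let x ∈ X ∩ (B ∖ S). Then x ∈ X ∩ B and x ∉ S, from which x ∈ (S ∩ X) ∪ (X ∪ B).

(⊆) fails; (⊇) holds.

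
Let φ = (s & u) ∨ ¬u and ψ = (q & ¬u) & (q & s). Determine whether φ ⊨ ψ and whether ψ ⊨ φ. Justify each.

The forward direction fails; the converse holds.

(⟹) This fails. Under u = F, q = F, s = F, the left side is true but the right side is false.

(⟸) Assume the antecedent. If u is true, the antecedent cannot hold. If u is false, (s & u) ∨ ¬u reduces to true regardless of the other variables. Either way (s & u) ∨ ¬u holds.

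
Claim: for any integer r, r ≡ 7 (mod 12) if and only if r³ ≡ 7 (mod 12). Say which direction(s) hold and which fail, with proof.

[⇒] Suppose r ≡ 7 (mod 12). Write r = 12j + 7. Then (12j + 7)³ = 1728j³ + 3024j² + 1764j + 343 = 12(144j³ + 252j² + 147j + 28) + 7, so r³ ≡ 7 (mod 12).

[⇐] For the converse, argue contrapositively. If r ≢ 7 (mod 12), then r is congruent to one of 0, 1, 2, 3, 4, 5, 6, 8, 9, 10, 11 modulo 12, and these give r³ ≡ 0, 1, 8, 3, 4, 5, 0, 8, 9, 4, 11 respectively — never 7.

The biconditional holds.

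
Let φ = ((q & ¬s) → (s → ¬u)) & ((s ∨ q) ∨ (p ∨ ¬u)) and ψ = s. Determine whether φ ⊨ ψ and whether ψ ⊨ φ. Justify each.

(⟹) This fails. Under s = F, p = F, q = F, u = F, the left side is true but the right side is false.

(⟸) Assume the antecedent. If s is true, the consequent reduces to true regardless of the other variables. If s is false, the antecedent cannot hold. Either way the consequent holds.

Not equivalent: only (⇐) holds.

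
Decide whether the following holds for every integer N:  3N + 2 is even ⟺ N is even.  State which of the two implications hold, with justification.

Equivalent; both directions hold.

[⇒] Suppose 3N + 2 is even. Since 3 is odd, 3N and N have the same parity, so 3N + 2 ≡ N + 2 (mod 2). As 2 is even, 3N + 2 is even exactly when N is even. Thus N is even.

[⇐] Conversely, suppose N is even; write N = 2j. Then 3N + 2 = 3·(2j) + 2 = 2·3j + 2, which is even.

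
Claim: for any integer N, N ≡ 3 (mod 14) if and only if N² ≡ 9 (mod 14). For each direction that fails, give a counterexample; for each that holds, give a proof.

Only the forward direction holds.

[⇒] Suppose N ≡ 3 (mod 14). Write N = 14j + 3. Then (14j + 3)² = 196j² + 84j + 9 = 14(14j² + 6j) + 9, so N² ≡ 9 (mod 14).

[⇐] This fails: take N = 11. Then 11² = 121 ≡ 9 (mod 14), yet 11 ≡ 11 (mod 14), not 3.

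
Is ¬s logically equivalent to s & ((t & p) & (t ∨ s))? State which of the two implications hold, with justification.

[⇒] This fails. Under s = F, t = F, p = F, the left side is true but the right side is false.

[⇐] This fails. Under s = T, t = T, p = T, the left side is false but the right side is true.

Neither direction holds.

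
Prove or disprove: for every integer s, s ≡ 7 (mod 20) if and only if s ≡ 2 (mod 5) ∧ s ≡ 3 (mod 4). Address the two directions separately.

Equivalent; both directions hold.

Forward direction. Suppose s ≡ 7 (mod 20); write s = 20j + 7. Since 5 ∣ 20, reducing mod 5 gives s ≡ 7 ≡ 2 (mod 5); since 4 ∣ 20, reducing mod 4 gives s ≡ 7 ≡ 3 (mod 4).

Converse. If s ≡ 2 (mod 5) and s ≡ 3 (mod 4), then by the Chinese remainder theorem s ≡ 7 (mod 20). This is exactly s ≡ 7 (mod 20).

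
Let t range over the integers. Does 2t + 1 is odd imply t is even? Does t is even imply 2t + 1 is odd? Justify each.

Not equivalent: only (⇐) holds.

(⇒) This fails: take t = 7. Then 2t + 1 = 15, which is odd, yet t = 7 is odd, not even.

(⇐) Suppose t is even. Since 2 is even, 2t is even for every t, so 2t + 1 has the same parity as 1, which is odd. Hence 2t + 1 is odd.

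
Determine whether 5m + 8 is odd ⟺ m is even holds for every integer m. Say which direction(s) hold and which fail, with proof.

Forward direction. This fails: m = 3 gives 5m + 8 = 23, which is odd, but 3 is odd, not even.

Converse. This also fails: m = 6 is even, but 5m + 8 = 38 is even, not odd.

Both directions fail.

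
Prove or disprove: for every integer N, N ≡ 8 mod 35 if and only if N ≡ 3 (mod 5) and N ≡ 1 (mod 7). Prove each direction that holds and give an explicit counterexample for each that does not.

(⟹) Suppose N ≡ 8 (mod 35); write N = 35j + 8. Since 5 ∣ 35, reducing mod 5 gives N ≡ 8 ≡ 3 (mod 5); since 7 ∣ 35, reducing mod 7 gives N ≡ 8 ≡ 1 (mod 7).

(⟸) Conversely, if N ≡ 3 (mod 5) and N ≡ 1 (mod 7), then by the Chinese remainder theorem N ≡ 8 (mod 35). This is exactly N ≡ 8 (mod 35).

Both directions hold; the statement is true.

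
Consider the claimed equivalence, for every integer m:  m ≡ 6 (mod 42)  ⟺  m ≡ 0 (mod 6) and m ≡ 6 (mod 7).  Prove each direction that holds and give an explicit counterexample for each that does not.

Both directions hold; the statement is true.

[⇐] If m ≡ 0 (mod 6) and m ≡ 6 (mod 7), then by the Chinese remainder theorem m ≡ 6 (mod 42). This is exactly m ≡ 6 (mod 42).

[⇒] Suppose m ≡ 6 (mod 42); write m = 42j + 6. Since 6 ∣ 42, reducing mod 6 gives m ≡ 6 ≡ 0 (mod 6); since 7 ∣ 42, reducing mod 7 gives m ≡ 6 (mod 7).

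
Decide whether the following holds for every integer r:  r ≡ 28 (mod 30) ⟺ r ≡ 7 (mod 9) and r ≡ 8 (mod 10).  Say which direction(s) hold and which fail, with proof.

(⇒) This fails: r = 58 gives 58 ≡ 28 (mod 30) but 58 ≡ 4 (mod 9), so the conjunction on the right does not hold.

(⇐) Conversely, if r ≡ 7 (mod 9) and r ≡ 8 (mod 10), then by the Chinese remainder theorem r ≡ 88 (mod 90). Since 88 ≡ 28 (mod 30) and 30 ∣ 90, we get r ≡ 28 (mod 30).

Not equivalent: only (⇐) holds.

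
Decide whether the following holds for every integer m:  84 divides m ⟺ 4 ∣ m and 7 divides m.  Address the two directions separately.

Not equivalent: only (⇒) holds.

Converse. This fails: take m = 28. Both 4 ∣ 28 and 7 ∣ 28, yet 28 is not a multiple of 84 (since 28 = 0·84 + 28), so 84 ∤ 28.

Forward direction. If 84 ∣ m, write m = 84q. Since 84 = 21·4, m = 4·(21q), so 4 ∣ m; and since 84 = 12·7, m = 7·(12q), so 7 ∣ m.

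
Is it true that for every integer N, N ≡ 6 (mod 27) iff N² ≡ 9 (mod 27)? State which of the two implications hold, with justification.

(⇒) Suppose N ≡ 6 (mod 27). Write N = 27j + 6. Then (27j + 6)² = 729j² + 324j + 36 = 27(27j² + 12j + 1) + 9, so N² ≡ 9 (mod 27).

(⇐) This fails: take N = 3. Then 3² = 9 ≡ 9 (mod 27), yet 3 ≡ 3 (mod 27), not 6.

Not equivalent: only (⇒) holds.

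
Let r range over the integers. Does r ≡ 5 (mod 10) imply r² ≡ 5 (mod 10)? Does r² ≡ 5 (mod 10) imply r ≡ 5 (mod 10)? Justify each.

(→) Suppose r ≡ 5 (mod 10). Write r = 10j + 5. Then (10j + 5)² = 100j² + 100j + 25 = 10(10j² + 10j + 2) + 5, so r² ≡ 5 (mod 10).

(←) For the converse, argue contrapositively. If r ≢ 5 (mod 10), then r is congruent to one of 0, 1, 2, 3, 4, 6, 7, 8, 9 modulo 10, and these give r² ≡ 0, 1, 4, 9, 6, 6, 9, 4, 1 respectively — never 5.

Equivalent; both directions hold.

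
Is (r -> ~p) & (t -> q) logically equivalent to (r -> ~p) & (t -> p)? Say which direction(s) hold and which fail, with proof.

Neither implication holds.

(→) This fails. Under p = F, q = T, t = T, r = F, the left side is true but the right side is false.

(←) This fails. Under p = T, q = F, t = T, r = F, the left side is false but the right side is true.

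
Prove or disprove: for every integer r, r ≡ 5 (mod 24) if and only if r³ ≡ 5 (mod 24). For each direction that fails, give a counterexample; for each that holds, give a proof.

Equivalent; both directions hold.

(⟹) Suppose r ≡ 5 (mod 24). Write r = 24j + 5. Then (24j + 5)³ = 13824j³ + 8640j² + 1800j + 125 = 24(576j³ + 360j² + 75j + 5) + 5, so r³ ≡ 5 (mod 24).

(⟸) Conversely, suppose r³ ≡ 5 (mod 24). The only residue r in {0, …, 23} with r³ ≡ 5 (mod 24) is r = 5, so r ≡ 5 (mod 24).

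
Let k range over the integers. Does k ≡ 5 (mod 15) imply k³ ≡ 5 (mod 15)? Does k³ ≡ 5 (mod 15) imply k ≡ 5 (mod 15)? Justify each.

(←) Suppose k³ ≡ 5 (mod 15). The only residue r in {0, …, 14} with r³ ≡ 5 (mod 15) is r = 5, so k ≡ 5 (mod 15).

(→) Suppose k ≡ 5 (mod 15). Write k = 15j + 5. Then (15j + 5)³ = 3375j³ + 3375j² + 1125j + 125 = 15(225j³ + 225j² + 75j + 8) + 5, so k³ ≡ 5 (mod 15).

The biconditional holds.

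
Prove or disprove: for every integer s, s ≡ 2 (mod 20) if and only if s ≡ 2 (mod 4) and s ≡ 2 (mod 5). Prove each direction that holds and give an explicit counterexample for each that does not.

The biconditional holds.

[⇐] If s ≡ 2 (mod 4) and s ≡ 2 (mod 5), then by the Chinese remainder theorem s ≡ 2 (mod 20). This is exactly s ≡ 2 (mod 20).

[⇒] Suppose s ≡ 2 (mod 20); write s = 20j + 2. Since 4 ∣ 20, reducing mod 4 gives s ≡ 2 (mod 4); since 5 ∣ 20, reducing mod 5 gives s ≡ 2 (mod 5).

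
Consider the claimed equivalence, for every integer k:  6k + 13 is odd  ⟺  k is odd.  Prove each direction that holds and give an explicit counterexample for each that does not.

(←) Suppose k is odd. Since 6 is even, 6k is even for every k, so 6k + 13 has the same parity as 13, which is odd. Hence 6k + 13 is odd.

(→) This fails: take k = 4. Then 6k + 13 = 37, which is odd, yet k = 4 is even, not odd.

The forward direction fails; the converse holds.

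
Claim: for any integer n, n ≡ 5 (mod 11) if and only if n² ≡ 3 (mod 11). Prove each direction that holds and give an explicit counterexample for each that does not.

The forward direction holds; the converse fails.

(⟹) Suppose n ≡ 5 (mod 11). Write n = 11j + 5. Then (11j + 5)² = 121j² + 110j + 25 = 11(11j² + 10j + 2) + 3, so n² ≡ 3 (mod 11).

(⟸) This fails: take n = 6. Then 6² = 36 ≡ 3 (mod 11), yet 6 ≡ 6 (mod 11), not 5.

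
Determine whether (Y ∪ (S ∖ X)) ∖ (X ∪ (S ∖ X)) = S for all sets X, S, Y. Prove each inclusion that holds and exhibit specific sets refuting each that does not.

Both inclusions fail.

Forward inclusion. This inclusion fails. Take X = ∅, S = ∅, Y = {1}; then 1 ∈ (Y ∪ (S ∖ X)) ∖ (X ∪ (S ∖ X)) but 1 ∉ S.

Reverse inclusion. This inclusion fails. Take X = ∅, S = {1}, Y = ∅; then 1 ∈ S but 1 ∉ (Y ∪ (S ∖ X)) ∖ (X ∪ (S ∖ X)).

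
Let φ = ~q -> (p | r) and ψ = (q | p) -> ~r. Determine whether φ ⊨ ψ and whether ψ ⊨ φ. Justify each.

Neither implication holds.

(⇒) This fails. Under r = T, p = T, q = F, the left side is true but the right side is false.

(⇐) This fails. Under r = F, p = F, q = F, the left side is false but the right side is true.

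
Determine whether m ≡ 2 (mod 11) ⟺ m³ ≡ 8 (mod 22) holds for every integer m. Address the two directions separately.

(⇐) The residues r modulo 22 with r³ ≡ 8 (mod 22) are exactly {2}, and each is ≡ 2 (mod 11).

(⇒) This fails: take m = 13. Then 13 ≡ 2 (mod 11), but 13³ = 2197 ≡ 19 (mod 22), not 8.

Only the converse holds.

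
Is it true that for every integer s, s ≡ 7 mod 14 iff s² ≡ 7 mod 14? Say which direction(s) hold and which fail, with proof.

[⇒] Suppose s ≡ 7 mod 14. Write s = 14j + 7. Then (14j + 7)² = 196j² + 196j + 49 = 14(14j² + 14j + 3) + 7, so s² ≡ 7 (mod 14).

[⇐] Conversely, suppose s² ≡ 7 (mod 14). The only residue r in {0, …, 13} with r² ≡ 7 (mod 14) is r = 7, so s ≡ 7 (mod 14).

Both implications hold.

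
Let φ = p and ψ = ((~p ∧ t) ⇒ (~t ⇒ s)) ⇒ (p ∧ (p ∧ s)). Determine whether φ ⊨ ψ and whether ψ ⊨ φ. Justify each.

Not equivalent: only (⇐) holds.

(←) Assume the antecedent. If t is true, the antecedent forces (t = T, s = T, p = T), and p holds there. If t is false, the antecedent forces (t = F, s = T, p = T), and p holds there. Either way p holds.

(→) This fails. Under t = F, s = F, p = T, the left side is true but the right side is false.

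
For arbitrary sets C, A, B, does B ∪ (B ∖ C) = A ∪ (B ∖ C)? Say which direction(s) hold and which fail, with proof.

Forward inclusion. This inclusion fails. Take C = {1}, A = ∅, B = {1}; then 1 ∈ B ∪ (B ∖ C) but 1 ∉ A ∪ (B ∖ C).

Reverse inclusion. This inclusion fails. Take C = ∅, A = {1}, B = ∅; then 1 ∈ A ∪ (B ∖ C) but 1 ∉ B ∪ (B ∖ C).

(⊆) fails and (⊇) fails.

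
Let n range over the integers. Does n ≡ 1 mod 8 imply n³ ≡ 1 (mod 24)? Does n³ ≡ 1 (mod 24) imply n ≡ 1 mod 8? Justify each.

(⇒) fails; (⇐) holds.

(⇒) This fails: take n = 9. Then 9 ≡ 1 (mod 8), but 9³ = 729 ≡ 9 (mod 24), not 1.

(⇐) Conversely, the residues r modulo 24 with r³ ≡ 1 (mod 24) are exactly {1}, and each is ≡ 1 (mod 8).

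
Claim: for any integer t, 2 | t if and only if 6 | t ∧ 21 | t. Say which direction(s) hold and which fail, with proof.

(⇒) fails; (⇐) holds.

[⇒] This fails: take t = 2. Certainly 2 ∣ 2, but 6 ∤ 2.

[⇐] Suppose 6 ∣ t and 21 ∣ t. Any common multiple of 6 and 21 is a multiple of their lcm; here lcm(6, 21) = 6·21/gcd(6, 21) = 126/3 = 42, so 42 ∣ t. Since 2 ∣ 42, it follows that 2 ∣ t.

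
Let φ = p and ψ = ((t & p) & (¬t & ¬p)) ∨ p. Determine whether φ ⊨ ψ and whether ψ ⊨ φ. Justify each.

(←) Assume the antecedent. If t is true, the antecedent forces (t = T, p = T), and p holds there. If t is false, the antecedent forces (t = F, p = T), and p holds there. Either way p holds.

(→) Assume the antecedent. If t is true, the antecedent forces (t = T, p = T), and ((t & p) & (¬t & ¬p)) ∨ p holds there. If t is false, the antecedent forces (t = F, p = T), and ((t & p) & (¬t & ¬p)) ∨ p holds there. Either way ((t & p) & (¬t & ¬p)) ∨ p holds.

Both implications hold.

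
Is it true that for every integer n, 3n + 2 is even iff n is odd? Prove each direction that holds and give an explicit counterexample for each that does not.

Forward direction. This fails: n = 6 gives 3n + 2 = 20, which is even, but 6 is even, not odd.

Converse. This also fails: n = 1 is odd, but 3n + 2 = 5 is odd, not even.

Both directions fail.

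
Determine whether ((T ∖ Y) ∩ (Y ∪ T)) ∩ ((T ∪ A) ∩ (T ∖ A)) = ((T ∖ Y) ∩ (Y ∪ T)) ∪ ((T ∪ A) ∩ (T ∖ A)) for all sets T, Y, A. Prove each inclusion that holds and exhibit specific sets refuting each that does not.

Only the forward inclusion holds.

(⊆) Let x ∈ ((T ∖ Y) ∩ (Y ∪ T)) ∩ ((T ∪ A) ∩ (T ∖ A)). Then x ∈ T and x ∉ Y, A, from which x ∈ ((T ∖ Y) ∩ (Y ∪ T)) ∪ ((T ∪ A) ∩ (T ∖ A)).

(⊇) This inclusion fails. Take T = {1}, Y = {1}, A = ∅; then 1 ∈ ((T ∖ Y) ∩ (Y ∪ T)) ∪ ((T ∪ A) ∩ (T ∖ A)) but 1 ∉ ((T ∖ Y) ∩ (Y ∪ T)) ∩ ((T ∪ A) ∩ (T ∖ A)).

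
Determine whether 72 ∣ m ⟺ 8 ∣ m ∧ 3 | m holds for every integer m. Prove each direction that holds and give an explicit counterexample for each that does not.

Only the forward direction holds.

Converse. This fails: take m = 24. Both 8 ∣ 24 and 3 ∣ 24, yet 24 is not a multiple of 72 (since 24 = 0·72 + 24), so 72 ∤ 24.

Forward direction. If 72 ∣ m, write m = 72q. Since 72 = 9·8, m = 8·(9q), so 8 ∣ m; and since 72 = 24·3, m = 3·(24q), so 3 ∣ m.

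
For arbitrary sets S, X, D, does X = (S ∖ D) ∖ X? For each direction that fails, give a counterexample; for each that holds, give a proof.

Neither inclusion holds.

Forward inclusion. This inclusion fails. Take S = ∅, X = {1}, D = ∅; then 1 ∈ X but 1 ∉ (S ∖ D) ∖ X.

Reverse inclusion. This inclusion fails. Take S = {1}, X = ∅, D = ∅; then 1 ∈ (S ∖ D) ∖ X but 1 ∉ X.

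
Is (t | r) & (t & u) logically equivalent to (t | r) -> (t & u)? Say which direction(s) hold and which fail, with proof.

Only the forward implication holds.

[⇒] Assume the antecedent. If u is true, the antecedent forces (u = T, r = F, t = T) or (u = T, r = T, t = T), and (t | r) -> (t & u) holds there. If u is false, the antecedent cannot hold. Either way (t | r) -> (t & u) holds.

[⇐] This fails. Under u = F, r = F, t = F, the left side is false but the right side is true.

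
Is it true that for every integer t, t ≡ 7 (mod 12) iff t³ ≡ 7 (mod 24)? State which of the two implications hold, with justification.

Only the reverse direction holds.

(←) The residues r modulo 24 with r³ ≡ 7 (mod 24) are exactly {7}, and each is ≡ 7 (mod 12).

(→) This fails: take t = 19. Then 19 ≡ 7 (mod 12), but 19³ = 6859 ≡ 19 (mod 24), not 7.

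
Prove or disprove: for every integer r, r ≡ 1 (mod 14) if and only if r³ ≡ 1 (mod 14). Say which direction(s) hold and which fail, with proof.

[⇒] Suppose r ≡ 1 (mod 14). Write r = 14j + 1. Then (14j + 1)³ = 2744j³ + 588j² + 42j + 1 = 14(196j³ + 42j² + 3j) + 1, so r³ ≡ 1 (mod 14).

[⇐] This fails: take r = 9. Then 9³ = 729 ≡ 1 (mod 14), yet 9 ≡ 9 (mod 14), not 1.

Not equivalent: only (⇒) holds.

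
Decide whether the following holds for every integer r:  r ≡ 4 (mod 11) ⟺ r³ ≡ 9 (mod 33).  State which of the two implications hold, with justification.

(→) This fails: take r = 4. Then 4 ≡ 4 (mod 11), but 4³ = 64 ≡ 31 (mod 33), not 9.

(←) Conversely, the residues r modulo 33 with r³ ≡ 9 (mod 33) are exactly {15}, and each is ≡ 4 (mod 11).

Not equivalent: only (⇐) holds.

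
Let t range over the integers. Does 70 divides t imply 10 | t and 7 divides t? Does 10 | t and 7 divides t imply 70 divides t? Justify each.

[⇒] If 70 ∣ t, write t = 70q. Since 70 = 7·10, t = 10·(7q), so 10 ∣ t; and since 70 = 10·7, t = 7·(10q), so 7 ∣ t.

[⇐] Suppose 10 ∣ t and 7 ∣ t. Any common multiple of 10 and 7 is a multiple of their lcm; here gcd(10, 7) = 1, so lcm(10, 7) = 10·7 = 70, so 70 ∣ t.

Equivalent; both directions hold.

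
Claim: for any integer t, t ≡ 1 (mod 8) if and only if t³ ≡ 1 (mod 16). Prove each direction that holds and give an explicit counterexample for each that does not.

(⇐) The residues r modulo 16 with r³ ≡ 1 (mod 16) are exactly {1}, and each is ≡ 1 (mod 8).

(⇒) This fails: take t = 9. Then 9 ≡ 1 (mod 8), but 9³ = 729 ≡ 9 (mod 16), not 1.

Not equivalent: only (⇐) holds.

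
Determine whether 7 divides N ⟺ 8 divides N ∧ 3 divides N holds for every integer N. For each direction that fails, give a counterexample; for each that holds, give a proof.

(→) This fails: take N = 7. Certainly 7 ∣ 7, but 8 ∤ 7.

(←) This fails: take N = 24. Both 8 ∣ 24 and 3 ∣ 24, yet 24 is not a multiple of 7 (since 24 = 3·7 + 3), so 7 ∤ 24.

Neither implication holds.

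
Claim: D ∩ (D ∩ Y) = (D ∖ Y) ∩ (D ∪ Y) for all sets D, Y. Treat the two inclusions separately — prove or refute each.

(⊆) This inclusion fails. Take D = {1}, Y = {1}; then 1 ∈ D ∩ (D ∩ Y) but 1 ∉ (D ∖ Y) ∩ (D ∪ Y).

(⊇) This inclusion fails. Take D = {1}, Y = ∅; then 1 ∈ (D ∖ Y) ∩ (D ∪ Y) but 1 ∉ D ∩ (D ∩ Y).

Both inclusions fail.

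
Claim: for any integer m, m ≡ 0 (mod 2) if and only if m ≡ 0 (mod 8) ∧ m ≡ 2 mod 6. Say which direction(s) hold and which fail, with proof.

Only the reverse direction holds.

[⇒] This fails: m = 0 gives 0 ≡ 0 (mod 2) but 0 ≡ 0 (mod 6), so the conjunction on the right does not hold.

[⇐] Conversely, if m ≡ 0 (mod 8) and m ≡ 2 (mod 6), then by the Chinese remainder theorem m ≡ 8 (mod 24). Since 8 ≡ 0 (mod 2) and 2 ∣ 24, we get m ≡ 0 (mod 2).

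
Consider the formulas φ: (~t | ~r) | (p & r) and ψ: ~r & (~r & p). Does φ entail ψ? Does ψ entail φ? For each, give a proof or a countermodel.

The forward direction fails; the converse holds.

(⟹) This fails. Under p = F, t = F, r = F, the left side is true but the right side is false.

(⟸) Assume the antecedent. If p is true, (~t | ~r) | (p & r) reduces to true regardless of the other variables. If p is false, the antecedent cannot hold. Either way (~t | ~r) | (p & r) holds.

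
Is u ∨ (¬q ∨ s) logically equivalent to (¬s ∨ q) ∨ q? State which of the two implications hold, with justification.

(⟹) This fails. Under q = F, u = F, s = T, the left side is true but the right side is false.

(⟸) This fails. Under q = T, u = F, s = F, the left side is false but the right side is true.

Neither implication holds.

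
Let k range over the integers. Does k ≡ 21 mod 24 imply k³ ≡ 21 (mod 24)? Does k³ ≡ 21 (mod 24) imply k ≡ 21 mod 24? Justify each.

Forward direction. Suppose k ≡ 21 mod 24. Write k = 24j + 21. Then (24j + 21)³ = 13824j³ + 36288j² + 31752j + 9261 = 24(576j³ + 1512j² + 1323j + 385) + 21, so k³ ≡ 21 (mod 24).

Converse. Suppose k³ ≡ 21 (mod 24). The only residue r in {0, …, 23} with r³ ≡ 21 (mod 24) is r = 21, so k ≡ 21 (mod 24).

Both directions hold.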